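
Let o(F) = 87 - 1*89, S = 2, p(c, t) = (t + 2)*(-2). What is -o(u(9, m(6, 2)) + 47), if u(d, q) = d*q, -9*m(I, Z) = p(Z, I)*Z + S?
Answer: 2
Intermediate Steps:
p(c, t) = -4 - 2*t (p(c, t) = (2 + t)*(-2) = -4 - 2*t)
m(I, Z) = -2/9 - Z*(-4 - 2*I)/9 (m(I, Z) = -((-4 - 2*I)*Z + 2)/9 = -(Z*(-4 - 2*I) + 2)/9 = -(2 + Z*(-4 - 2*I))/9 = -2/9 - Z*(-4 - 2*I)/9)
o(F) = -2 (o(F) = 87 - 89 = -2)
-o(u(9, m(6, 2)) + 47) = -1*(-2) = 2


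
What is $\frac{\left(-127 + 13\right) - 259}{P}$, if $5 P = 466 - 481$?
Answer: $\frac{373}{3} \approx 124.33$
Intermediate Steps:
$P = -3$ ($P = \frac{466 - 481}{5} = \frac{1}{5} \left(-15\right) = -3$)
$\frac{\left(-127 + 13\right) - 259}{P} = \frac{\left(-127 + 13\right) - 259}{-3} = \left(-114 - 259\right) \left(- \frac{1}{3}\right) = \left(-373\right) \left(- \frac{1}{3}\right) = \frac{373}{3}$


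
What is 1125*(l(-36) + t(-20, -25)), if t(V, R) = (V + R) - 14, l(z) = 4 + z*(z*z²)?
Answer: 1889506125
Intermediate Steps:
l(z) = 4 + z⁴ (l(z) = 4 + z*z³ = 4 + z⁴)
t(V, R) = -14 + R + V (t(V, R) = (R + V) - 14 = -14 + R + V)
1125*(l(-36) + t(-20, -25)) = 1125*((4 + (-36)⁴) + (-14 - 25 - 20)) = 1125*((4 + 1679616) - 59) = 1125*(1679620 - 59) = 1125*1679561 = 1889506125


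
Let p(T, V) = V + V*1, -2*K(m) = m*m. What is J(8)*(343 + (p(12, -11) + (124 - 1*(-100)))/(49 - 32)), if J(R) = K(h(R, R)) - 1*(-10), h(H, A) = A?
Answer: -132726/17 ≈ -7807.4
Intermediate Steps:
K(m) = -m**2/2 (K(m) = -m*m/2 = -m**2/2)
p(T, V) = 2*V (p(T, V) = V + V = 2*V)
J(R) = 10 - R**2/2 (J(R) = -R**2/2 - 1*(-10) = -R**2/2 + 10 = 10 - R**2/2)
J(8)*(343 + (p(12, -11) + (124 - 1*(-100)))/(49 - 32)) = (10 - 1/2*8**2)*(343 + (2*(-11) + (124 - 1*(-100)))/(49 - 32)) = (10 - 1/2*64)*(343 + (-22 + (124 + 100))/17) = (10 - 32)*(343 + (-22 + 224)*(1/17)) = -22*(343 + 202*(1/17)) = -22*(343 + 202/17) = -22*6033/17 = -132726/17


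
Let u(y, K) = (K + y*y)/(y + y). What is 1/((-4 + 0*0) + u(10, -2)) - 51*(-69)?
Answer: 31681/9 ≈ 3520.1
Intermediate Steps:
u(y, K) = (K + y²)/(2*y) (u(y, K) = (K + y²)/((2*y)) = (K + y²)*(1/(2*y)) = (K + y²)/(2*y))
1/((-4 + 0*0) + u(10, -2)) - 51*(-69) = 1/((-4 + 0*0) + (½)*(-2 + 10²)/10) - 51*(-69) = 1/((-4 + 0) + (½)*(⅒)*(-2 + 100)) + 3519 = 1/(-4 + (½)*(⅒)*98) + 3519 = 1/(-4 + 49/10) + 3519 = 1/(9/10) + 3519 = 10/9 + 3519 = 31681/9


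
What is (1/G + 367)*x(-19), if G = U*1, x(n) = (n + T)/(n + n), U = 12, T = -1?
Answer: 22025/114 ≈ 193.20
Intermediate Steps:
x(n) = (-1 + n)/(2*n) (x(n) = (n - 1)/(n + n) = (-1 + n)/((2*n)) = (-1 + n)*(1/(2*n)) = (-1 + n)/(2*n))
G = 12 (G = 12*1 = 12)
(1/G + 367)*x(-19) = (1/12 + 367)*((½)*(-1 - 19)/(-19)) = (1/12 + 367)*((½)*(-1/19)*(-20)) = (4405/12)*(10/19) = 22025/114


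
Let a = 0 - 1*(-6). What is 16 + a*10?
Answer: 76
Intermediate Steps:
a = 6 (a = 0 + 6 = 6)
16 + a*10 = 16 + 6*10 = 16 + 60 = 76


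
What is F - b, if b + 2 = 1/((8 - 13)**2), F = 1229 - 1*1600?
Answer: -9226/25 ≈ -369.04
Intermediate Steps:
F = -371 (F = 1229 - 1600 = -371)
b = -49/25 (b = -2 + 1/((8 - 13)**2) = -2 + 1/((-5)**2) = -2 + 1/25 = -49/25 ≈ -1.9600)
F - b = -371 - 1*(-49/25) = -371 + 49/25 = -9226/25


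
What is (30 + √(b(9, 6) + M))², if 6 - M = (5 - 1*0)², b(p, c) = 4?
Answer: (30 + I*√15)² ≈ 885.0 + 232.38*I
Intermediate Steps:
M = -19 (M = 6 - (5 - 1*0)² = 6 - (5 + 0)² = 6 - 1*5² = 6 - 1*25 = 6 - 25 = -19)
(30 + √(b(9, 6) + M))² = (30 + √(4 - 19))² = (30 + √(-15))² = (30 + I*√15)²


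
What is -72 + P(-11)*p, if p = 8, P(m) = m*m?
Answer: 896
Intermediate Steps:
P(m) = m²
-72 + P(-11)*p = -72 + (-11)²*8 = -72 + 121*8 = -72 + 968 = 896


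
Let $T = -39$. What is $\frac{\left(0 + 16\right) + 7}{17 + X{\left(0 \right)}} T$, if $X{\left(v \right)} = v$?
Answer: $- \frac{897}{17} \approx -52.765$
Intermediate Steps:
$\frac{\left(0 + 16\right) + 7}{17 + X{\left(0 \right)}} T = \frac{\left(0 + 16\right) + 7}{17 + 0} \left(-39\right) = \frac{16 + 7}{17} \left(-39\right) = 23 \cdot \frac{1}{17} \left(-39\right) = \frac{23}{17} \left(-39\right) = - \frac{897}{17}$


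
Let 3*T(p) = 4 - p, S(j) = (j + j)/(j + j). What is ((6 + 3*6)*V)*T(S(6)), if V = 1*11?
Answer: 264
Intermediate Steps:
V = 11
S(j) = 1 (S(j) = (2*j)/((2*j)) = (2*j)*(1/(2*j)) = 1)
T(p) = 4/3 - p/3 (T(p) = (4 - p)/3 = 4/3 - p/3)
((6 + 3*6)*V)*T(S(6)) = ((6 + 3*6)*11)*(4/3 - ⅓*1) = ((6 + 18)*11)*(4/3 - ⅓) = (24*11)*1 = 264*1 = 264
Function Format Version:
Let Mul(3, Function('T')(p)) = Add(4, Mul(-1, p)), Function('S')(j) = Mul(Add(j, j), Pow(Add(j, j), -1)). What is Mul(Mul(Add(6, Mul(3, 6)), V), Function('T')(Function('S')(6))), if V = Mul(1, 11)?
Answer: 264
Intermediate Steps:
V = 11
Function('S')(j) = 1 (Function('S')(j) = Mul(Mul(2, j), Pow(Mul(2, j), -1)) = Mul(Mul(2, j), Mul(Rational(1, 2), Pow(j, -1))) = 1)
Function('T')(p) = Add(Rational(4, 3), Mul(Rational(-1, 3), p)) (Function('T')(p) = Mul(Rational(1, 3), Add(4, Mul(-1, p))) = Add(Rational(4, 3), Mul(Rational(-1, 3), p)))
Mul(Mul(Add(6, Mul(3, 6)), V), Function('T')(Function('S')(6))) = Mul(Mul(Add(6, Mul(3, 6)), 11), Add(Rational(4, 3), Mul(Rational(-1, 3), 1))) = Mul(Mul(Add(6, 18), 11), Add(Rational(4, 3), Rational(-1, 3))) = Mul(Mul(24, 11), 1) = Mul(264, 1) = 264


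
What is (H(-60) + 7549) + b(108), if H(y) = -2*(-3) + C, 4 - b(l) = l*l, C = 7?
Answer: -4098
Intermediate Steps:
b(l) = 4 - l² (b(l) = 4 - l*l = 4 - l²)
H(y) = 13 (H(y) = -2*(-3) + 7 = 6 + 7 = 13)
(H(-60) + 7549) + b(108) = (13 + 7549) + (4 - 1*108²) = 7562 + (4 - 1*11664) = 7562 + (4 - 11664) = 7562 - 11660 = -4098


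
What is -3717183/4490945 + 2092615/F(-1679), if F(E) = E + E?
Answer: -9410301171689/15080593310 ≈ -624.00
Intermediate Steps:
F(E) = 2*E
-3717183/4490945 + 2092615/F(-1679) = -3717183/4490945 + 2092615/((2*(-1679))) = -3717183*1/4490945 + 2092615/(-3358) = -3717183/4490945 + 2092615*(-1/3358) = -3717183/4490945 - 2092615/3358 = -9410301171689/15080593310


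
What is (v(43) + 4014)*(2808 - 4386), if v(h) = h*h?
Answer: -9251814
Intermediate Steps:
v(h) = h²
(v(43) + 4014)*(2808 - 4386) = (43² + 4014)*(2808 - 4386) = (1849 + 4014)*(-1578) = 5863*(-1578) = -9251814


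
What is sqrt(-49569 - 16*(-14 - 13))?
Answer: I*sqrt(49137) ≈ 221.67*I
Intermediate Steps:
sqrt(-49569 - 16*(-14 - 13)) = sqrt(-49569 - 16*(-27)) = sqrt(-49569 + 432) = sqrt(-49137) = I*sqrt(49137)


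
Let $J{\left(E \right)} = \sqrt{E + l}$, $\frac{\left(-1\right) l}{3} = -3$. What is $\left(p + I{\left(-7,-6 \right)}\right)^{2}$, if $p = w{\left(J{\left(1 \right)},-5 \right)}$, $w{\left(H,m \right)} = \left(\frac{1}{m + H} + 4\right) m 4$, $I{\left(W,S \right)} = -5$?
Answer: $\frac{55385}{9} - \frac{1880 \sqrt{10}}{9} \approx 5493.3$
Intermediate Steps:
$l = 9$ ($l = \left(-3\right) \left(-3\right) = 9$)
$J{\left(E \right)} = \sqrt{9 + E}$ ($J{\left(E \right)} = \sqrt{E + 9} = \sqrt{9 + E}$)
$w{\left(H,m \right)} = 4 m \left(4 + \frac{1}{H + m}\right)$ ($w{\left(H,m \right)} = \left(\frac{1}{H + m} + 4\right) 4 m = \left(4 + \frac{1}{H + m}\right) 4 m = 4 m \left(4 + \frac{1}{H + m}\right)$)
$p = - \frac{20 \left(-19 + 4 \sqrt{10}\right)}{-5 + \sqrt{10}}$ ($p = 4 \left(-5\right) \frac{1}{\sqrt{9 + 1} - 5} \left(1 + 4 \sqrt{9 + 1} + 4 \left(-5\right)\right) = 4 \left(-5\right) \frac{1}{\sqrt{10} - 5} \left(1 + 4 \sqrt{10} - 20\right) = 4 \left(-5\right) \frac{1}{-5 + \sqrt{10}} \left(-19 + 4 \sqrt{10}\right) = - \frac{20 \left(-19 + 4 \sqrt{10}\right)}{-5 + \sqrt{10}} \approx -69.117$)
$\left(p + I{\left(-7,-6 \right)}\right)^{2} = \left(\left(- \frac{220}{3} + \frac{4 \sqrt{10}}{3}\right) - 5\right)^{2} = \left(- \frac{235}{3} + \frac{4 \sqrt{10}}{3}\right)^{2}$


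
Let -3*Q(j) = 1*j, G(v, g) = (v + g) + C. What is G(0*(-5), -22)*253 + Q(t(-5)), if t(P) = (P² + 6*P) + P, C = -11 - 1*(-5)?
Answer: -21242/3 ≈ -7080.7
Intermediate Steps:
C = -6 (C = -11 + 5 = -6)
G(v, g) = -6 + g + v (G(v, g) = (v + g) - 6 = (g + v) - 6 = -6 + g + v)
t(P) = P² + 7*P
Q(j) = -j/3
G(0*(-5), -22)*253 + Q(t(-5)) = (-6 - 22 + 0*(-5))*253 - (-5)*(7 - 5)/3 = (-6 - 22 + 0)*253 - (-5)*2/3 = -28*253 - ⅓*(-10) = -7084 + 10/3 = -21242/3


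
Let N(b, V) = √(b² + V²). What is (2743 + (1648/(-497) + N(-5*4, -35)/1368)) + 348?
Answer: 1534579/497 + 5*√65/1368 ≈ 3087.7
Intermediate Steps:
N(b, V) = √(V² + b²)
(2743 + (1648/(-497) + N(-5*4, -35)/1368)) + 348 = (2743 + (1648/(-497) + √((-35)² + (-5*4)²)/1368)) + 348 = (2743 + (1648*(-1/497) + √(1225 + (-20)²)*(1/1368))) + 348 = (2743 + (-1648/497 + √(1225 + 400)*(1/1368))) + 348 = (2743 + (-1648/497 + √1625*(1/1368))) + 348 = (2743 + (-1648/497 + (5*√65)*(1/1368))) + 348 = (2743 + (-1648/497 + 5*√65/1368)) + 348 = (1361623/497 + 5*√65/1368) + 348 = 1534579/497 + 5*√65/1368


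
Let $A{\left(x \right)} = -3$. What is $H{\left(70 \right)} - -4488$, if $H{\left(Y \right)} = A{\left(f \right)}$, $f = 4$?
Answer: $4485$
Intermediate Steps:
$H{\left(Y \right)} = -3$
$H{\left(70 \right)} - -4488 = -3 - -4488 = -3 + 4488 = 4485$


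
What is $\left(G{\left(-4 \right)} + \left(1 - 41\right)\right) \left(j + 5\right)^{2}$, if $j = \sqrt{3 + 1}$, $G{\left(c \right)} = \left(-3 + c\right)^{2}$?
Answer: $441$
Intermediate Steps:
$j = 2$ ($j = \sqrt{4} = 2$)
$\left(G{\left(-4 \right)} + \left(1 - 41\right)\right) \left(j + 5\right)^{2} = \left(\left(-3 - 4\right)^{2} + \left(1 - 41\right)\right) \left(2 + 5\right)^{2} = \left(\left(-7\right)^{2} + \left(1 - 41\right)\right) 7^{2} = \left(49 - 40\right) 49 = 9 \cdot 49 = 441$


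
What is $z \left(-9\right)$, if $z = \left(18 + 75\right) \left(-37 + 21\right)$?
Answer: $13392$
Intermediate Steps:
$z = -1488$ ($z = 93 \left(-16\right) = -1488$)
$z \left(-9\right) = \left(-1488\right) \left(-9\right) = 13392$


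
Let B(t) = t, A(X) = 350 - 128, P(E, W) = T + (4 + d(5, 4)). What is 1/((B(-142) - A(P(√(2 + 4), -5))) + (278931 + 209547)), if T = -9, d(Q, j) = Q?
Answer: 1/488114 ≈ 2.0487e-6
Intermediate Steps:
P(E, W) = 0 (P(E, W) = -9 + (4 + 5) = -9 + 9 = 0)
A(X) = 222
1/((B(-142) - A(P(√(2 + 4), -5))) + (278931 + 209547)) = 1/((-142 - 1*222) + (278931 + 209547)) = 1/((-142 - 222) + 488478) = 1/(-364 + 488478) = 1/488114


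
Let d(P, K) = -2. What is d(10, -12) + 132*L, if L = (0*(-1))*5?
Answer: -2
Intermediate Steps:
L = 0 (L = 0*5 = 0)
d(10, -12) + 132*L = -2 + 132*0 = -2 + 0 = -2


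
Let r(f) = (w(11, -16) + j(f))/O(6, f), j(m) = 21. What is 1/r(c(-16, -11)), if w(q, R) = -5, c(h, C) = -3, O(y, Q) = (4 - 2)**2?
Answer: 1/4 ≈ 0.25000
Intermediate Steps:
O(y, Q) = 4 (O(y, Q) = 2**2 = 4)
r(f) = 4 (r(f) = (-5 + 21)/4 = 16*(1/4) = 4)
1/r(c(-16, -11)) = 1/4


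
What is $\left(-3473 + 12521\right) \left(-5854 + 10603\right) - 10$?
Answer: $42968942$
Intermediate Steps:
$\left(-3473 + 12521\right) \left(-5854 + 10603\right) - 10 = 9048 \cdot 4749 - 10 = 42968952 - 10 = 42968942$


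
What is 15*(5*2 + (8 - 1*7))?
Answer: 165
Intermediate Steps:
15*(5*2 + (8 - 1*7)) = 15*(10 + (8 - 7)) = 15*(10 + 1) = 15*11 = 165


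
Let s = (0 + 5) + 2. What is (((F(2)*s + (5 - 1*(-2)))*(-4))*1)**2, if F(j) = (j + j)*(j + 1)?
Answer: 132496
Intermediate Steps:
F(j) = 2*j*(1 + j) (F(j) = (2*j)*(1 + j) = 2*j*(1 + j))
s = 7 (s = 5 + 2 = 7)
(((F(2)*s + (5 - 1*(-2)))*(-4))*1)**2 = ((((2*2*(1 + 2))*7 + (5 - 1*(-2)))*(-4))*1)**2 = ((((2*2*3)*7 + (5 + 2))*(-4))*1)**2 = (((12*7 + 7)*(-4))*1)**2 = (((84 + 7)*(-4))*1)**2 = ((91*(-4))*1)**2 = (-364*1)**2 = (-364)**2 = 132496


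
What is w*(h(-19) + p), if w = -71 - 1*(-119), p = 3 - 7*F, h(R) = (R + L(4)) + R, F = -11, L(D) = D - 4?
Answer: 2016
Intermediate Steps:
L(D) = -4 + D
h(R) = 2*R (h(R) = (R + (-4 + 4)) + R = (R + 0) + R = R + R = 2*R)
p = 80 (p = 3 - 7*(-11) = 3 + 77 = 80)
w = 48 (w = -71 + 119 = 48)
w*(h(-19) + p) = 48*(2*(-19) + 80) = 48*(-38 + 80) = 48*42 = 2016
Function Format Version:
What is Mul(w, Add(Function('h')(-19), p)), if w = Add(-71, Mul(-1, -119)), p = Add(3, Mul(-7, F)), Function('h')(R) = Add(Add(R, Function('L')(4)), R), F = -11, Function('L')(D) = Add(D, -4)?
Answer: 2016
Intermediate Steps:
Function('L')(D) = Add(-4, D)
Function('h')(R) = Mul(2, R) (Function('h')(R) = Add(Add(R, Add(-4, 4)), R) = Add(Add(R, 0), R) = Add(R, R) = Mul(2, R))
p = 80 (p = Add(3, Mul(-7, -11)) = Add(3, 77) = 80)
w = 48 (w = Add(-71, 119) = 48)
Mul(w, Add(Function('h')(-19), p)) = Mul(48, Add(Mul(2, -19), 80)) = Mul(48, Add(-38, 80)) = Mul(48, 42) = 2016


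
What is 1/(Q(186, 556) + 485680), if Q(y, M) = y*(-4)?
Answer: 1/484936 ≈ 2.0621e-6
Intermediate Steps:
Q(y, M) = -4*y
1/(Q(186, 556) + 485680) = 1/(-4*186 + 485680) = 1/(-744 + 485680) = 1/484936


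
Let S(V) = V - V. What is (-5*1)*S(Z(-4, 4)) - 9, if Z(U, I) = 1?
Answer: -9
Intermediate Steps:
S(V) = 0
(-5*1)*S(Z(-4, 4)) - 9 = -5*1*0 - 9 = -5*0 - 9 = 0 - 9 = -9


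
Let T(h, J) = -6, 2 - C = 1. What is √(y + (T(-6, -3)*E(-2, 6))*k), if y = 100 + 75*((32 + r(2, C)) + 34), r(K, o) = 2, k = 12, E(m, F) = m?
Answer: 4*√334 ≈ 73.103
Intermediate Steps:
C = 1 (C = 2 - 1*1 = 2 - 1 = 1)
y = 5200 (y = 100 + 75*((32 + 2) + 34) = 100 + 75*(34 + 34) = 100 + 75*68 = 100 + 5100 = 5200)
√(y + (T(-6, -3)*E(-2, 6))*k) = √(5200 - 6*(-2)*12) = √(5200 + 12*12) = √(5200 + 144) = √5344 = 4*√334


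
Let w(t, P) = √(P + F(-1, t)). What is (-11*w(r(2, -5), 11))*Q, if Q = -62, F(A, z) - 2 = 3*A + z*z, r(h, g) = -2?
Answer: 682*√14 ≈ 2551.8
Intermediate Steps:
F(A, z) = 2 + z² + 3*A (F(A, z) = 2 + (3*A + z*z) = 2 + (3*A + z²) = 2 + (z² + 3*A) = 2 + z² + 3*A)
w(t, P) = √(-1 + P + t²) (w(t, P) = √(P + (2 + t² + 3*(-1))) = √(P + (2 + t² - 3)) = √(P + (-1 + t²)) = √(-1 + P + t²))
(-11*w(r(2, -5), 11))*Q = -11*√(-1 + 11 + (-2)²)*(-62) = -11*√(-1 + 11 + 4)*(-62) = -11*√14*(-62) = 682*√14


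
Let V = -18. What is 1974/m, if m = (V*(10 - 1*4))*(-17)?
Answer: 329/306 ≈ 1.0752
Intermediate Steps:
m = 1836 (m = -18*(10 - 1*4)*(-17) = -18*(10 - 4)*(-17) = -18*6*(-17) = -108*(-17) = 1836)
1974/m = 1974/1836 = 1974*(1/1836) = 329/306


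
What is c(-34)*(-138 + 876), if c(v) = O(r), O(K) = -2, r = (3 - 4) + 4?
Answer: -1476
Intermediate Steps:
r = 3 (r = -1 + 4 = 3)
c(v) = -2
c(-34)*(-138 + 876) = -2*(-138 + 876) = -2*738 = -1476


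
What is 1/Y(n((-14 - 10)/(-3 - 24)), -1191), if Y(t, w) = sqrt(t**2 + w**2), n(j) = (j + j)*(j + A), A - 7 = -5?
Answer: 81*sqrt(783337)/85383733 ≈ 0.00083962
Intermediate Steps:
A = 2 (A = 7 - 5 = 2)
n(j) = 2*j*(2 + j) (n(j) = (j + j)*(j + 2) = (2*j)*(2 + j) = 2*j*(2 + j))
1/Y(n((-14 - 10)/(-3 - 24)), -1191) = 1/(sqrt((2*((-14 - 10)/(-3 - 24))*(2 + (-14 - 10)/(-3 - 24)))**2 + (-1191)**2)) = 1/(sqrt((2*(-24/(-27))*(2 - 24/(-27)))**2 + 1418481)) = 1/(sqrt((2*(-24*(-1/27))*(2 - 24*(-1/27)))**2 + 1418481)) = 1/(sqrt((2*(8/9)*(2 + 8/9))**2 + 1418481)) = 1/(sqrt((2*(8/9)*(26/9))**2 + 1418481)) = 1/(sqrt((416/81)**2 + 1418481)) = 1/(sqrt(173056/6561 + 1418481)) = 1/(sqrt(9306826897/6561)) = 1/(109*sqrt(783337)/81) = 81*sqrt(783337)/85383733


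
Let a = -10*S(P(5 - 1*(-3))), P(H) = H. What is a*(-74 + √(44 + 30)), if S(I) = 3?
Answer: 2220 - 30*√74 ≈ 1961.9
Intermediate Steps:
a = -30 (a = -10*3 = -30)
a*(-74 + √(44 + 30)) = -30*(-74 + √(44 + 30)) = -30*(-74 + √74) = 2220 - 30*√74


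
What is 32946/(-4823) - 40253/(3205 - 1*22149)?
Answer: -429988805/91366912 ≈ -4.7062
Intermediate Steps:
32946/(-4823) - 40253/(3205 - 1*22149) = 32946*(-1/4823) - 40253/(3205 - 22149) = -32946/4823 - 40253/(-18944) = -32946/4823 - 40253*(-1/18944) = -32946/4823 + 40253/18944 = -429988805/91366912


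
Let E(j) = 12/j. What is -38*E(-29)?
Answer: 456/29 ≈ 15.724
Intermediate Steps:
-38*E(-29) = -456/(-29) = -456*(-1)/29 = -38*(-12/29) = 456/29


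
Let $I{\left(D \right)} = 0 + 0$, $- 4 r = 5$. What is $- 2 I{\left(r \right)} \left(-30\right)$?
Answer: $0$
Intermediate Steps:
$r = - \frac{5}{4}$ ($r = \left(- \frac{1}{4}\right) 5 = - \frac{5}{4} \approx -1.25$)
$I{\left(D \right)} = 0$
$- 2 I{\left(r \right)} \left(-30\right) = \left(-2\right) 0 \left(-30\right) = 0 \left(-30\right) = 0$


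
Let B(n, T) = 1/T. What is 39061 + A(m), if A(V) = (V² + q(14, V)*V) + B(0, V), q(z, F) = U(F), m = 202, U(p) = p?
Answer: 24375139/202 ≈ 1.2067e+5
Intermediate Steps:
q(z, F) = F
A(V) = 1/V + 2*V² (A(V) = (V² + V*V) + 1/V = (V² + V²) + 1/V = 2*V² + 1/V = 1/V + 2*V²)
39061 + A(m) = 39061 + (1 + 2*202³)/202 = 39061 + (1 + 2*8242408)/202 = 39061 + (1 + 16484816)/202 = 39061 + (1/202)*16484817 = 39061 + 16484817/202 = 24375139/202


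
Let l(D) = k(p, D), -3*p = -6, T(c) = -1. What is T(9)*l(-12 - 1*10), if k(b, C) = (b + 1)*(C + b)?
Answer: 60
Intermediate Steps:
p = 2 (p = -⅓*(-6) = 2)
k(b, C) = (1 + b)*(C + b)
l(D) = 6 + 3*D (l(D) = D + 2 + 2² + D*2 = D + 2 + 4 + 2*D = 6 + 3*D)
T(9)*l(-12 - 1*10) = -(6 + 3*(-12 - 1*10)) = -(6 + 3*(-12 - 10)) = -(6 + 3*(-22)) = -(6 - 66) = -1*(-60) = 60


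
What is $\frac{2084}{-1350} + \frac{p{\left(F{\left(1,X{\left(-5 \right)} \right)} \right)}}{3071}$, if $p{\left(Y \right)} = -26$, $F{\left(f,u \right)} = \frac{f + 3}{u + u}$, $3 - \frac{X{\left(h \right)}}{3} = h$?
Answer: $- \frac{3217532}{2072925} \approx -1.5522$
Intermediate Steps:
$X{\left(h \right)} = 9 - 3 h$
$F{\left(f,u \right)} = \frac{3 + f}{2 u}$
$\frac{2084}{-1350} + \frac{p{\left(F{\left(1,X{\left(-5 \right)} \right)} \right)}}{3071} = \frac{2084}{-1350} - \frac{26}{3071} = 2084 \left(- \frac{1}{1350}\right) - \frac{26}{3071} = - \frac{1042}{675} - \frac{26}{3071} = - \frac{3217532}{2072925}$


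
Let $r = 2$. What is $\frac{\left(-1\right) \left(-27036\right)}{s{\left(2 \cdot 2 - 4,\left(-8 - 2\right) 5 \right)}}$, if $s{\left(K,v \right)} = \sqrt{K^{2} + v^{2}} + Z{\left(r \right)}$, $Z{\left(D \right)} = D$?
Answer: $\frac{6759}{13} \approx 519.92$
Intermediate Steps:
$s{\left(K,v \right)} = 2 + \sqrt{K^{2} + v^{2}}$ ($s{\left(K,v \right)} = \sqrt{K^{2} + v^{2}} + 2 = 2 + \sqrt{K^{2} + v^{2}}$)
$\frac{\left(-1\right) \left(-27036\right)}{s{\left(2 \cdot 2 - 4,\left(-8 - 2\right) 5 \right)}} = \frac{\left(-1\right) \left(-27036\right)}{2 + \sqrt{\left(2 \cdot 2 - 4\right)^{2} + \left(\left(-8 - 2\right) 5\right)^{2}}} = \frac{27036}{2 + \sqrt{\left(4 - 4\right)^{2} + \left(\left(-10\right) 5\right)^{2}}} = \frac{27036}{2 + \sqrt{0^{2} + \left(-50\right)^{2}}} = \frac{27036}{2 + \sqrt{0 + 2500}} = \frac{27036}{2 + \sqrt{2500}} = \frac{27036}{2 + 50} = \frac{27036}{52} = 27036 \cdot \frac{1}{52} = \frac{6759}{13}$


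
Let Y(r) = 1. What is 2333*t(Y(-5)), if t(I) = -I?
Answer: -2333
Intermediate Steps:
2333*t(Y(-5)) = 2333*(-1*1) = 2333*(-1) = -2333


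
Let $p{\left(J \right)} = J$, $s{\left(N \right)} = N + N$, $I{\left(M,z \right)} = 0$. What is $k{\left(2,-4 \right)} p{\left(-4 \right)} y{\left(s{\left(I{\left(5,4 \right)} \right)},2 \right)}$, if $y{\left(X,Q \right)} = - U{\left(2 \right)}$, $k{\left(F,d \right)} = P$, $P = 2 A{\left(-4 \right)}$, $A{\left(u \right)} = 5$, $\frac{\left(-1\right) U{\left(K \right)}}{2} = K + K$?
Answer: $-320$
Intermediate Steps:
$U{\left(K \right)} = - 4 K$ ($U{\left(K \right)} = - 2 \left(K + K\right) = - 2 \cdot 2 K = - 4 K$)
$s{\left(N \right)} = 2 N$
$P = 10$ ($P = 2 \cdot 5 = 10$)
$k{\left(F,d \right)} = 10$
$y{\left(X,Q \right)} = 8$ ($y{\left(X,Q \right)} = - \left(-4\right) 2 = \left(-1\right) \left(-8\right) = 8$)
$k{\left(2,-4 \right)} p{\left(-4 \right)} y{\left(s{\left(I{\left(5,4 \right)} \right)},2 \right)} = 10 \left(-4\right) 8 = \left(-40\right) 8 = -320$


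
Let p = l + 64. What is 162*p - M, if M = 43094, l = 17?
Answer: -29972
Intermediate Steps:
p = 81 (p = 17 + 64 = 81)
162*p - M = 162*81 - 1*43094 = 13122 - 43094 = -29972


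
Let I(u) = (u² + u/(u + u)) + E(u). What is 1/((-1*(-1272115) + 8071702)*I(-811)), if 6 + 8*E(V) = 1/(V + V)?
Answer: 12976/79745595281189467 ≈ 1.6272e-13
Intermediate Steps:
E(V) = -¾ + 1/(16*V) (E(V) = -¾ + 1/(8*(V + V)) = -¾ + 1/(8*((2*V))) = -¾ + (1/(2*V))/8 = -¾ + 1/(16*V))
I(u) = ½ + u² + (1 - 12*u)/(16*u) (I(u) = (u² + u/(u + u)) + (1 - 12*u)/(16*u) = (u² + u/((2*u))) + (1 - 12*u)/(16*u) = (u² + (1/(2*u))*u) + (1 - 12*u)/(16*u) = (u² + ½) + (1 - 12*u)/(16*u) = (½ + u²) + (1 - 12*u)/(16*u) = ½ + u² + (1 - 12*u)/(16*u))
1/((-1*(-1272115) + 8071702)*I(-811)) = 1/((-1*(-1272115) + 8071702)*(((1/16 + (-811)³ - ¼*(-811))/(-811)))) = 1/((1272115 + 8071702)*((-(1/16 - 533411731 + 811/4)/811))) = 1/(9343817*((-1/811*(-8534584451/16)))) = 1/(9343817*(8534584451/12976)) = (1/9343817)*(12976/8534584451) = 12976/79745595281189467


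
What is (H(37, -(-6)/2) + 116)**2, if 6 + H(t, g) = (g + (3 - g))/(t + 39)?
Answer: 69939769/5776 ≈ 12109.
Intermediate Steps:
H(t, g) = -6 + 3/(39 + t) (H(t, g) = -6 + (g + (3 - g))/(t + 39) = -6 + 3/(39 + t))
(H(37, -(-6)/2) + 116)**2 = (3*(-77 - 2*37)/(39 + 37) + 116)**2 = (3*(-77 - 74)/76 + 116)**2 = (3*(1/76)*(-151) + 116)**2 = (-453/76 + 116)**2 = (8363/76)**2 = 69939769/5776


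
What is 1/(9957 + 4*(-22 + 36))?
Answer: 1/10013 ≈ 9.9870e-5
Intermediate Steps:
1/(9957 + 4*(-22 + 36)) = 1/(9957 + 4*14) = 1/(9957 + 56) = 1/10013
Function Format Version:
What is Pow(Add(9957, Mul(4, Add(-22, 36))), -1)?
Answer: Rational(1, 10013) ≈ 9.9870e-5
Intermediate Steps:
Pow(Add(9957, Mul(4, Add(-22, 36))), -1) = Pow(Add(9957, Mul(4, 14)), -1) = Pow(Add(9957, 56), -1) = Pow(10013, -1) = Rational(1, 10013)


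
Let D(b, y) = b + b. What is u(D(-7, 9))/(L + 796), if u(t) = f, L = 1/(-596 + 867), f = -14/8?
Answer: -1897/862868 ≈ -0.0021985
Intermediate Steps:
f = -7/4 (f = -14*⅛ = -7/4 ≈ -1.7500)
D(b, y) = 2*b
L = 1/271 ≈ 0.0036900
u(t) = -7/4
u(D(-7, 9))/(L + 796) = -7/(4*(1/271 + 796)) = -7/(4*215717/271) = -7/4*271/215717 = -1897/862868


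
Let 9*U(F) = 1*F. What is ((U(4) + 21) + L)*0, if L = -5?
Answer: 0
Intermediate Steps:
U(F) = F/9 (U(F) = (1*F)/9 = F/9)
((U(4) + 21) + L)*0 = (((⅑)*4 + 21) - 5)*0 = ((4/9 + 21) - 5)*0 = (193/9 - 5)*0 = (148/9)*0 = 0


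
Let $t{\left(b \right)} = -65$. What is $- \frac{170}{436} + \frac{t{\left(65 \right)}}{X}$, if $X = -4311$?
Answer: $- \frac{352265}{939798} \approx -0.37483$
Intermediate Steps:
$- \frac{170}{436} + \frac{t{\left(65 \right)}}{X} = - \frac{170}{436} - \frac{65}{-4311} = \left(-170\right) \frac{1}{436} - - \frac{65}{4311} = - \frac{85}{218} + \frac{65}{4311} = - \frac{352265}{939798}$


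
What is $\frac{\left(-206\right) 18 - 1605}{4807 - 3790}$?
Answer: $- \frac{1771}{339} \approx -5.2242$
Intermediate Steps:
$\frac{\left(-206\right) 18 - 1605}{4807 - 3790} = \frac{-3708 - 1605}{1017} = \left(-5313\right) \frac{1}{1017} = - \frac{1771}{339}$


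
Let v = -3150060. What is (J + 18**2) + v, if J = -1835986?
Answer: -4985722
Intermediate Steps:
(J + 18**2) + v = (-1835986 + 18**2) - 3150060 = (-1835986 + 324) - 3150060 = -1835662 - 3150060 = -4985722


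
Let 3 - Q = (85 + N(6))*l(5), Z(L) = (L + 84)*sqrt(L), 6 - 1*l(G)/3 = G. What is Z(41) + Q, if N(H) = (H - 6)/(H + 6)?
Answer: -252 + 125*sqrt(41) ≈ 548.39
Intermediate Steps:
l(G) = 18 - 3*G
Z(L) = sqrt(L)*(84 + L) (Z(L) = (84 + L)*sqrt(L) = sqrt(L)*(84 + L))
N(H) = (-6 + H)/(6 + H)
Q = -252 (Q = 3 - (85 + (-6 + 6)/(6 + 6))*(18 - 3*5) = 3 - (85 + 0/12)*(18 - 15) = 3 - (85 + (1/12)*0)*3 = 3 - (85 + 0)*3 = 3 - 85*3 = 3 - 1*255 = 3 - 255 = -252)
Z(41) + Q = sqrt(41)*(84 + 41) - 252 = sqrt(41)*125 - 252 = 125*sqrt(41) - 252 = -252 + 125*sqrt(41)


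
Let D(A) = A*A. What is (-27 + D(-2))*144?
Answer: -3312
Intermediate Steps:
D(A) = A²
(-27 + D(-2))*144 = (-27 + (-2)²)*144 = (-27 + 4)*144 = -23*144 = -3312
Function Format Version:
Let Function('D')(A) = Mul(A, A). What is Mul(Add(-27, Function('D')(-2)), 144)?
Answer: -3312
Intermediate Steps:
Function('D')(A) = Pow(A, 2)
Mul(Add(-27, Function('D')(-2)), 144) = Mul(Add(-27, Pow(-2, 2)), 144) = Mul(Add(-27, 4), 144) = Mul(-23, 144) = -3312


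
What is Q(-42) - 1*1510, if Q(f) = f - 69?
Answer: -1621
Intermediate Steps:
Q(f) = -69 + f
Q(-42) - 1*1510 = (-69 - 42) - 1*1510 = -111 - 1510 = -1621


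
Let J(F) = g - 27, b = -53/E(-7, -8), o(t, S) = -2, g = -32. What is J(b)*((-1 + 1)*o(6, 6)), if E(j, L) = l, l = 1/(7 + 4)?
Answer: 0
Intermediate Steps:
l = 1/11 ≈ 0.090909
E(j, L) = 1/11
b = -583 (b = -53/1/11 = -53*11 = -583)
J(F) = -59 (J(F) = -32 - 27 = -59)
J(b)*((-1 + 1)*o(6, 6)) = -59*(-1 + 1)*(-2) = -0*(-2) = -59*0 = 0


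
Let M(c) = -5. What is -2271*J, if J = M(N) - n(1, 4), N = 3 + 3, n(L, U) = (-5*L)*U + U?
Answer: -24981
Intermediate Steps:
n(L, U) = U - 5*L*U (n(L, U) = -5*L*U + U = U - 5*L*U)
N = 6
J = 11 (J = -5 - 4*(1 - 5*1) = -5 - 4*(1 - 5) = -5 - 4*(-4) = -5 - 1*(-16) = -5 + 16 = 11)
-2271*J = -2271*11 = -24981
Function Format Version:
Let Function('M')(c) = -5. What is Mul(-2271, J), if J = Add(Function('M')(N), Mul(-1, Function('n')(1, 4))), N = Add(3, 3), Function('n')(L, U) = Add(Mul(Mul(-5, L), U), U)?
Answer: -24981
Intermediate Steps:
Function('n')(L, U) = Add(U, Mul(-5, L, U)) (Function('n')(L, U) = Add(Mul(-5, L, U), U) = Add(U, Mul(-5, L, U)))
N = 6
J = 11 (J = Add(-5, Mul(-1, Mul(4, Add(1, Mul(-5, 1))))) = Add(-5, Mul(-1, Mul(4, Add(1, -5)))) = Add(-5, Mul(-1, Mul(4, -4))) = Add(-5, Mul(-1, -16)) = Add(-5, 16) = 11)
Mul(-2271, J) = Mul(-2271, 11) = -24981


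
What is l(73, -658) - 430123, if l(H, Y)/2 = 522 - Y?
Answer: -427763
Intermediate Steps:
l(H, Y) = 1044 - 2*Y (l(H, Y) = 2*(522 - Y) = 1044 - 2*Y)
l(73, -658) - 430123 = (1044 - 2*(-658)) - 430123 = (1044 + 1316) - 430123 = 2360 - 430123 = -427763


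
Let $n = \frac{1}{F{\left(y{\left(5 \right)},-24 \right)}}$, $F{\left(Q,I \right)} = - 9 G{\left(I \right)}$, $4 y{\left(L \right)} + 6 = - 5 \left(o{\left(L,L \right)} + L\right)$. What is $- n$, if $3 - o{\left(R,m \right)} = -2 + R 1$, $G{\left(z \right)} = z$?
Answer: $- \frac{1}{216} \approx -0.0046296$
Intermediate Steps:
$o{\left(R,m \right)} = 5 - R$ ($o{\left(R,m \right)} = 3 - \left(-2 + R 1\right) = 3 - \left(-2 + R\right) = 5 - R$)
$y{\left(L \right)} = - \frac{31}{4}$ ($y{\left(L \right)} = - \frac{3}{2} + \frac{\left(-5\right) \left(\left(5 - L\right) + L\right)}{4} = - \frac{3}{2} + \frac{\left(-5\right) 5}{4} = - \frac{3}{2} + \frac{1}{4} \left(-25\right) = - \frac{3}{2} - \frac{25}{4} = - \frac{31}{4}$)
$F{\left(Q,I \right)} = - 9 I$
$n = \frac{1}{216}$ ($n = \frac{1}{\left(-9\right) \left(-24\right)} = \frac{1}{216} \approx 0.0046296$)
$- n = \left(-1\right) \frac{1}{216} = - \frac{1}{216}$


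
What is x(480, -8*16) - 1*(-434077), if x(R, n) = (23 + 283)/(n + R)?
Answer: 76397705/176 ≈ 4.3408e+5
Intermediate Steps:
x(R, n) = 306/(R + n)
x(480, -8*16) - 1*(-434077) = 306/(480 - 8*16) - 1*(-434077) = 306/(480 - 128) + 434077 = 306/352 + 434077 = 306*(1/352) + 434077 = 153/176 + 434077 = 76397705/176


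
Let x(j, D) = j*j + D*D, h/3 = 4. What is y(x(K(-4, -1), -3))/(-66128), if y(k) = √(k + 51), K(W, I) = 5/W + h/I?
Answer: -√3769/264512 ≈ -0.00023210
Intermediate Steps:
h = 12 (h = 3*4 = 12)
K(W, I) = 5/W + 12/I
x(j, D) = D² + j² (x(j, D) = j² + D² = D² + j²)
y(k) = √(51 + k)
y(x(K(-4, -1), -3))/(-66128) = √(51 + ((-3)² + (5/(-4) + 12/(-1))²))/(-66128) = √(51 + (9 + (5*(-¼) + 12*(-1))²))*(-1/66128) = √(51 + (9 + (-5/4 - 12)²))*(-1/66128) = √(51 + (9 + (-53/4)²))*(-1/66128) = √(51 + (9 + 2809/16))*(-1/66128) = √(51 + 2953/16)*(-1/66128) = √(3769/16)*(-1/66128) = (√3769/4)*(-1/66128) = -√3769/264512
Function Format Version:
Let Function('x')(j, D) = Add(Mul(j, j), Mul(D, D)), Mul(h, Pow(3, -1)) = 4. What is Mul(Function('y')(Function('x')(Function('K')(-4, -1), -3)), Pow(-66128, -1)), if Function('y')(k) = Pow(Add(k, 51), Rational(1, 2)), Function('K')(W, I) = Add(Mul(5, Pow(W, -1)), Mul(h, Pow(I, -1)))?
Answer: Mul(Rational(-1, 264512), Pow(3769, Rational(1, 2))) ≈ -0.00023210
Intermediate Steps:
h = 12 (h = Mul(3, 4) = 12)
Function('K')(W, I) = Add(Mul(5, Pow(W, -1)), Mul(12, Pow(I, -1)))
Function('x')(j, D) = Add(Pow(D, 2), Pow(j, 2)) (Function('x')(j, D) = Add(Pow(j, 2), Pow(D, 2)) = Add(Pow(D, 2), Pow(j, 2)))
Function('y')(k) = Pow(Add(51, k), Rational(1, 2))
Mul(Function('y')(Function('x')(Function('K')(-4, -1), -3)), Pow(-66128, -1)) = Mul(Pow(Add(51, Add(Pow(-3, 2), Pow(Add(Mul(5, Pow(-4, -1)), Mul(12, Pow(-1, -1))), 2))), Rational(1, 2)), Pow(-66128, -1)) = Mul(Pow(Add(51, Add(9, Pow(Add(Mul(5, Rational(-1, 4)), Mul(12, -1)), 2))), Rational(1, 2)), Rational(-1, 66128)) = Mul(Pow(Add(51, Add(9, Pow(Add(Rational(-5, 4), -12), 2))), Rational(1, 2)), Rational(-1, 66128)) = Mul(Pow(Add(51, Add(9, Pow(Rational(-53, 4), 2))), Rational(1, 2)), Rational(-1, 66128)) = Mul(Pow(Add(51, Add(9, Rational(2809, 16))), Rational(1, 2)), Rational(-1, 66128)) = Mul(Pow(Add(51, Rational(2953, 16)), Rational(1, 2)), Rational(-1, 66128)) = Mul(Pow(Rational(3769, 16), Rational(1, 2)), Rational(-1, 66128)) = Mul(Mul(Rational(1, 4), Pow(3769, Rational(1, 2))), Rational(-1, 66128)) = Mul(Rational(-1, 264512), Pow(3769, Rational(1, 2)))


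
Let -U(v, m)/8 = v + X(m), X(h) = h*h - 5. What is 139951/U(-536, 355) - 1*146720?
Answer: -147288239791/1003872 ≈ -1.4672e+5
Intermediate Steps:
X(h) = -5 + h² (X(h) = h² - 5 = -5 + h²)
U(v, m) = 40 - 8*v - 8*m² (U(v, m) = -8*(v + (-5 + m²)) = -8*(-5 + v + m²) = 40 - 8*v - 8*m²)
139951/U(-536, 355) - 1*146720 = 139951/(40 - 8*(-536) - 8*355²) - 1*146720 = 139951/(40 + 4288 - 8*126025) - 146720 = 139951/(40 + 4288 - 1008200) - 146720 = 139951/(-1003872) - 146720 = 139951*(-1/1003872) - 146720 = -139951/1003872 - 146720 = -147288239791/1003872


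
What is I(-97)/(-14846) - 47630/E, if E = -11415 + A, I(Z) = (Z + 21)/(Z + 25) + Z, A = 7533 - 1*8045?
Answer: 12748667569/3187228356 ≈ 3.9999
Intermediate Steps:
A = -512 (A = 7533 - 8045 = -512)
I(Z) = Z + (21 + Z)/(25 + Z) (I(Z) = (21 + Z)/(25 + Z) + Z = Z + (21 + Z)/(25 + Z))
E = -11927 (E = -11415 - 512 = -11927)
I(-97)/(-14846) - 47630/E = ((21 + (-97)² + 26*(-97))/(25 - 97))/(-14846) - 47630/(-11927) = ((21 + 9409 - 2522)/(-72))*(-1/14846) - 47630*(-1/11927) = -1/72*6908*(-1/14846) + 47630/11927 = -1727/18*(-1/14846) + 47630/11927 = 1727/267228 + 47630/11927 = 12748667569/3187228356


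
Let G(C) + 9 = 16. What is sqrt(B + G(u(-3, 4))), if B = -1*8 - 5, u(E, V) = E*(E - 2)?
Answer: I*sqrt(6) ≈ 2.4495*I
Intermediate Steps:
u(E, V) = E*(-2 + E)
G(C) = 7 (G(C) = -9 + 16 = 7)
B = -13 (B = -8 - 5 = -13)
sqrt(B + G(u(-3, 4))) = sqrt(-13 + 7) = sqrt(-6) = I*sqrt(6)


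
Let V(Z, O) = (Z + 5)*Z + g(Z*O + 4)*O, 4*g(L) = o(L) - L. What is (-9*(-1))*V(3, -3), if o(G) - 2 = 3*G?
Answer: 270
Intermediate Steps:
o(G) = 2 + 3*G
g(L) = ½ + L/2 (g(L) = ((2 + 3*L) - L)/4 = (2 + 2*L)/4 = ½ + L/2)
V(Z, O) = O*(5/2 + O*Z/2) + Z*(5 + Z) (V(Z, O) = (Z + 5)*Z + (½ + (Z*O + 4)/2)*O = (5 + Z)*Z + (½ + (O*Z + 4)/2)*O = Z*(5 + Z) + (½ + (4 + O*Z)/2)*O = Z*(5 + Z) + (½ + (2 + O*Z/2))*O = Z*(5 + Z) + (5/2 + O*Z/2)*O = Z*(5 + Z) + O*(5/2 + O*Z/2) = O*(5/2 + O*Z/2) + Z*(5 + Z))
(-9*(-1))*V(3, -3) = (-9*(-1))*(3² + 5*3 + (½)*(-3)*(5 - 3*3)) = 9*(9 + 15 + (½)*(-3)*(5 - 9)) = 9*(9 + 15 + (½)*(-3)*(-4)) = 9*(9 + 15 + 6) = 9*30 = 270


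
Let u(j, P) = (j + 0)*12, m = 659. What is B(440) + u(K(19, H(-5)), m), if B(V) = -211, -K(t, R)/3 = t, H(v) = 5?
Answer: -895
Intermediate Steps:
K(t, R) = -3*t
u(j, P) = 12*j (u(j, P) = j*12 = 12*j)
B(440) + u(K(19, H(-5)), m) = -211 + 12*(-3*19) = -211 + 12*(-57) = -211 - 684 = -895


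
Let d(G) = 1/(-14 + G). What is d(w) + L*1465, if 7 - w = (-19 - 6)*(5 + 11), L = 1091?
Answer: 628137796/393 ≈ 1.5983e+6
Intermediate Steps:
w = 407 (w = 7 - (-19 - 6)*(5 + 11) = 7 - (-25)*16 = 7 - 1*(-400) = 7 + 400 = 407)
d(w) + L*1465 = 1/(-14 + 407) + 1091*1465 = 1/393 + 1598315 = 628137796/393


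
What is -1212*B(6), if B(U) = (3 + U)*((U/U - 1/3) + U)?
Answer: -72720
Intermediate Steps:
B(U) = (3 + U)*(⅔ + U) (B(U) = (3 + U)*((1 - 1*⅓) + U) = (3 + U)*((1 - ⅓) + U) = (3 + U)*(⅔ + U))
-1212*B(6) = -1212*(2 + 6² + (11/3)*6) = -1212*(2 + 36 + 22) = -1212*60 = -72720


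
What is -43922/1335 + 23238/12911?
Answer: -536054212/17236185 ≈ -31.101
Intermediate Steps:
-43922/1335 + 23238/12911 = -536054212/17236185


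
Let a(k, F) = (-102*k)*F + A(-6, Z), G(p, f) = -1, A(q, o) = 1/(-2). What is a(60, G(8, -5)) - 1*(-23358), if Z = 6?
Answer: 58955/2 ≈ 29478.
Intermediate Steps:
A(q, o) = -1/2
a(k, F) = -1/2 - 102*F*k (a(k, F) = (-102*k)*F - 1/2 = -102*F*k - 1/2 = -1/2 - 102*F*k)
a(60, G(8, -5)) - 1*(-23358) = (-1/2 - 102*(-1)*60) - 1*(-23358) = (-1/2 + 6120) + 23358 = 12239/2 + 23358 = 58955/2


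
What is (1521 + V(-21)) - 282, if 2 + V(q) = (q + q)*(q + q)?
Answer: 3001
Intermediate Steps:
V(q) = -2 + 4*q**2 (V(q) = -2 + (q + q)*(q + q) = -2 + (2*q)*(2*q) = -2 + 4*q**2)
(1521 + V(-21)) - 282 = (1521 + (-2 + 4*(-21)**2)) - 282 = (1521 + (-2 + 4*441)) - 282 = (1521 + (-2 + 1764)) - 282 = (1521 + 1762) - 282 = 3283 - 282 = 3001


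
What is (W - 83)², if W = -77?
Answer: 25600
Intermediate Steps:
(W - 83)² = (-77 - 83)² = (-160)² = 25600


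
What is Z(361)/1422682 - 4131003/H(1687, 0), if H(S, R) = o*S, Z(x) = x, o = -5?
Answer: 309321402899/631595930 ≈ 489.75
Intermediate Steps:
H(S, R) = -5*S
Z(361)/1422682 - 4131003/H(1687, 0) = 361/1422682 - 4131003/((-5*1687)) = 361*(1/1422682) - 4131003/(-8435) = 19/74878 - 4131003*(-1/8435) = 19/74878 + 4131003/8435 = 309321402899/631595930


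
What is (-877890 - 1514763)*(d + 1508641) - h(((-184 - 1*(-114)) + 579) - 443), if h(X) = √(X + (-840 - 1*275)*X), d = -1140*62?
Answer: -3440541700533 - 2*I*√18381 ≈ -3.4405e+12 - 271.15*I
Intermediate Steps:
d = -70680
h(X) = √1114*√(-X) (h(X) = √(X + (-840 - 275)*X) = √(X - 1115*X) = √(-1114*X) = √1114*√(-X))
(-877890 - 1514763)*(d + 1508641) - h(((-184 - 1*(-114)) + 579) - 443) = (-877890 - 1514763)*(-70680 + 1508641) - √1114*√(-(((-184 - 1*(-114)) + 579) - 443)) = -2392653*1437961 - √1114*√(-(((-184 + 114) + 579) - 443)) = -3440541700533 - √1114*√(-((-70 + 579) - 443)) = -3440541700533 - √1114*√(-(509 - 443)) = -3440541700533 - √1114*√(-1*66) = -3440541700533 - √1114*√(-66) = -3440541700533 - √1114*I*√66 = -3440541700533 - 2*I*√18381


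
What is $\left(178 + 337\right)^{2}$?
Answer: $265225$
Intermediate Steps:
$\left(178 + 337\right)^{2} = 515^{2} = 265225$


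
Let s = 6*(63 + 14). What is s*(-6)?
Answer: -2772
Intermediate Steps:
s = 462 (s = 6*77 = 462)
s*(-6) = 462*(-6) = -2772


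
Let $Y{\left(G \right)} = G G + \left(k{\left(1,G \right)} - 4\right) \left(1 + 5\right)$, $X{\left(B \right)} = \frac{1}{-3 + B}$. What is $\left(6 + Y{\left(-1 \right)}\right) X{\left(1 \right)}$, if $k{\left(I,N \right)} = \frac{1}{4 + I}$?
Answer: $\frac{79}{10} \approx 7.9$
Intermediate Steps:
$Y{\left(G \right)} = - \frac{114}{5} + G^{2}$ ($Y{\left(G \right)} = G G + \left(\frac{1}{4 + 1} - 4\right) \left(1 + 5\right) = G^{2} + \left(\frac{1}{5} - 4\right) 6 = G^{2} - \frac{114}{5} = - \frac{114}{5} + G^{2}$)
$\left(6 + Y{\left(-1 \right)}\right) X{\left(1 \right)} = \frac{6 - \left(\frac{114}{5} - \left(-1\right)^{2}\right)}{-3 + 1} = \frac{6 + \left(- \frac{114}{5} + 1\right)}{-2} = \left(6 - \frac{109}{5}\right) \left(- \frac{1}{2}\right) = \left(- \frac{79}{5}\right) \left(- \frac{1}{2}\right) = \frac{79}{10}$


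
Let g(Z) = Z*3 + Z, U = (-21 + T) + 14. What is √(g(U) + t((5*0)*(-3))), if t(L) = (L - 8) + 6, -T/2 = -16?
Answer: 7*√2 ≈ 9.8995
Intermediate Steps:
T = 32 (T = -2*(-16) = 32)
U = 25 (U = (-21 + 32) + 14 = 11 + 14 = 25)
t(L) = -2 + L (t(L) = (-8 + L) + 6 = -2 + L)
g(Z) = 4*Z (g(Z) = 3*Z + Z = 4*Z)
√(g(U) + t((5*0)*(-3))) = √(4*25 + (-2 + (5*0)*(-3))) = √(100 + (-2 + 0*(-3))) = √(100 + (-2 + 0)) = √(100 - 2) = √98 = 7*√2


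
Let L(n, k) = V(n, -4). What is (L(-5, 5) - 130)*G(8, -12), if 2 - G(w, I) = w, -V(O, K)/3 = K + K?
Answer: 636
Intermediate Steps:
V(O, K) = -6*K (V(O, K) = -3*(K + K) = -6*K)
L(n, k) = 24 (L(n, k) = -6*(-4) = 24)
G(w, I) = 2 - w
(L(-5, 5) - 130)*G(8, -12) = (24 - 130)*(2 - 1*8) = -106*(2 - 8) = -106*(-6) = 636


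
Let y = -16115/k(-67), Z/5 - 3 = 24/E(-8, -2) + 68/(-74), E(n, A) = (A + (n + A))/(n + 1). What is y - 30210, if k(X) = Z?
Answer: -18094201/595 ≈ -30410.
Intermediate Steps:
E(n, A) = (n + 2*A)/(1 + n) (E(n, A) = (A + (A + n))/(1 + n) = (n + 2*A)/(1 + n))
Z = 2975/37 (Z = 15 + 5*(24/(((-8 + 2*(-2))/(1 - 8))) + 68/(-74)) = 15 + 5*(24/(((-8 - 4)/(-7))) + 68*(-1/74)) = 15 + 5*(24/((-⅐*(-12))) - 34/37) = 15 + 5*(24/(12/7) - 34/37) = 15 + 5*(24*(7/12) - 34/37) = 15 + 5*(14 - 34/37) = 15 + 5*(484/37) = 15 + 2420/37 = 2975/37 ≈ 80.405)
k(X) = 2975/37
y = -119251/595 (y = -16115/2975/37 = -16115*37/2975 = -119251/595 ≈ -200.42)
y - 30210 = -119251/595 - 30210 = -18094201/595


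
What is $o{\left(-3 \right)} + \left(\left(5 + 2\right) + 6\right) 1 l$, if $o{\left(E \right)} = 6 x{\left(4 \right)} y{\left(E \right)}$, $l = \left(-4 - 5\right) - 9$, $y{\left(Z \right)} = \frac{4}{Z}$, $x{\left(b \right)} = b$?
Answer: $-266$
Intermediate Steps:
$l = -18$ ($l = \left(-4 - 5\right) - 9 = -9 - 9 = -18$)
$o{\left(E \right)} = \frac{96}{E}$ ($o{\left(E \right)} = 6 \cdot 4 \frac{4}{E} = 24 \frac{4}{E} = \frac{96}{E}$)
$o{\left(-3 \right)} + \left(\left(5 + 2\right) + 6\right) 1 l = \frac{96}{-3} + \left(\left(5 + 2\right) + 6\right) 1 \left(-18\right) = 96 \left(- \frac{1}{3}\right) + \left(7 + 6\right) 1 \left(-18\right) = -32 + 13 \cdot 1 \left(-18\right) = -32 + 13 \left(-18\right) = -32 - 234 = -266$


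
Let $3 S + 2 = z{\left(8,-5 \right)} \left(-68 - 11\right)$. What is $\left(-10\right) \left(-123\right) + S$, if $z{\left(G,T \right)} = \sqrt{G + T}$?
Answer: $\frac{3688}{3} - \frac{79 \sqrt{3}}{3} \approx 1183.7$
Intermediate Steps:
$S = - \frac{2}{3} - \frac{79 \sqrt{3}}{3}$ ($S = - \frac{2}{3} + \frac{\sqrt{8 - 5} \left(-68 - 11\right)}{3} = - \frac{2}{3} + \frac{\sqrt{3} \left(-68 + \left(-37 + 26\right)\right)}{3} = - \frac{2}{3} + \frac{\sqrt{3} \left(-68 - 11\right)}{3} = - \frac{2}{3} + \frac{\sqrt{3} \left(-79\right)}{3} = - \frac{2}{3} + \frac{\left(-79\right) \sqrt{3}}{3} = - \frac{2}{3} - \frac{79 \sqrt{3}}{3} \approx -46.277$)
$\left(-10\right) \left(-123\right) + S = \left(-10\right) \left(-123\right) - \left(\frac{2}{3} + \frac{79 \sqrt{3}}{3}\right) = 1230 - \left(\frac{2}{3} + \frac{79 \sqrt{3}}{3}\right) = \frac{3688}{3} - \frac{79 \sqrt{3}}{3}$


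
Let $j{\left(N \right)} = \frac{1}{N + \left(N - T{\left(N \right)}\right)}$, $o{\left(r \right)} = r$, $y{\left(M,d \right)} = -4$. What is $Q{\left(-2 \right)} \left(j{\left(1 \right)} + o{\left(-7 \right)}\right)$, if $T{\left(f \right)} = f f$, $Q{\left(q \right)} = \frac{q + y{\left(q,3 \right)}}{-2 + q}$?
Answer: $-9$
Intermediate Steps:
$Q{\left(q \right)} = \frac{-4 + q}{-2 + q}$ ($Q{\left(q \right)} = \frac{q - 4}{-2 + q} = \frac{-4 + q}{-2 + q}$)
$T{\left(f \right)} = f^{2}$
$j{\left(N \right)} = \frac{1}{- N^{2} + 2 N}$ ($j{\left(N \right)} = \frac{1}{N - \left(N^{2} - N\right)} = \frac{1}{- N^{2} + 2 N}$)
$Q{\left(-2 \right)} \left(j{\left(1 \right)} + o{\left(-7 \right)}\right) = \frac{-4 - 2}{-2 - 2} \left(- \frac{1}{1 \left(-2 + 1\right)} - 7\right) = \frac{1}{-4} \left(-6\right) \left(\left(-1\right) 1 \frac{1}{-1} - 7\right) = \left(- \frac{1}{4}\right) \left(-6\right) \left(\left(-1\right) 1 \left(-1\right) - 7\right) = \frac{3 \left(1 - 7\right)}{2} = \frac{3}{2} \left(-6\right) = -9$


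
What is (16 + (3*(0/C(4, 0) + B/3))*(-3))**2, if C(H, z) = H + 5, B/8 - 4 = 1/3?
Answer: 7744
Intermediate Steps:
B = 104/3 (B = 32 + 8*(1/3) = 32 + 8/3 = 104/3 ≈ 34.667)
C(H, z) = 5 + H
(16 + (3*(0/C(4, 0) + B/3))*(-3))**2 = (16 + (3*(0/(5 + 4) + (104/3)/3))*(-3))**2 = (16 + (3*(0/9 + (104/3)*(1/3)))*(-3))**2 = (16 + (3*(0*(1/9) + 104/9))*(-3))**2 = (16 + (3*(0 + 104/9))*(-3))**2 = (16 + (3*(104/9))*(-3))**2 = (16 + (104/3)*(-3))**2 = (16 - 104)**2 = (-88)**2 = 7744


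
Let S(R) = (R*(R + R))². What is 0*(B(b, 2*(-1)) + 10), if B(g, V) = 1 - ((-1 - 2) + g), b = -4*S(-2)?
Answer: 0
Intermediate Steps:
S(R) = 4*R⁴ (S(R) = (R*(2*R))² = (2*R²)² = 4*R⁴)
b = -256 (b = -16*(-2)⁴ = -16*16 = -4*64 = -256)
B(g, V) = 4 - g (B(g, V) = 1 - (-3 + g) = 1 + (3 - g) = 4 - g)
0*(B(b, 2*(-1)) + 10) = 0*((4 - 1*(-256)) + 10) = 0*((4 + 256) + 10) = 0*(260 + 10) = 0*270 = 0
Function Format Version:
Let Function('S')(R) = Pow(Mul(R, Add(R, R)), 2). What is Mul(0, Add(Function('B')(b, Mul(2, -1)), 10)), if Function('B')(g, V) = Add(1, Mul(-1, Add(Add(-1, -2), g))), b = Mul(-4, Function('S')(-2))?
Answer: 0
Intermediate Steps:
Function('S')(R) = Mul(4, Pow(R, 4)) (Function('S')(R) = Pow(Mul(R, Mul(2, R)), 2) = Pow(Mul(2, Pow(R, 2)), 2) = Mul(4, Pow(R, 4)))
b = -256 (b = Mul(-4, Mul(4, Pow(-2, 4))) = Mul(-4, Mul(4, 16)) = Mul(-4, 64) = -256)
Function('B')(g, V) = Add(4, Mul(-1, g)) (Function('B')(g, V) = Add(1, Mul(-1, Add(-3, g))) = Add(1, Add(3, Mul(-1, g))) = Add(4, Mul(-1, g)))
Mul(0, Add(Function('B')(b, Mul(2, -1)), 10)) = Mul(0, Add(Add(4, Mul(-1, -256)), 10)) = Mul(0, Add(Add(4, 256), 10)) = Mul(0, Add(260, 10)) = Mul(0, 270) = 0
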